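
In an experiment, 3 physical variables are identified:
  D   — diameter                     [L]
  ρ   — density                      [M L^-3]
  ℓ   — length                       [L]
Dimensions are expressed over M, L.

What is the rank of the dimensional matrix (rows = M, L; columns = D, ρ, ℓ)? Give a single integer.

2

Write exponents as rows M,L / cols D,ρ,ℓ:
  M: [ 0  1  0]
  L: [ 1 -3  1]
Row reduction gives pivot columns D,ρ; rank = 2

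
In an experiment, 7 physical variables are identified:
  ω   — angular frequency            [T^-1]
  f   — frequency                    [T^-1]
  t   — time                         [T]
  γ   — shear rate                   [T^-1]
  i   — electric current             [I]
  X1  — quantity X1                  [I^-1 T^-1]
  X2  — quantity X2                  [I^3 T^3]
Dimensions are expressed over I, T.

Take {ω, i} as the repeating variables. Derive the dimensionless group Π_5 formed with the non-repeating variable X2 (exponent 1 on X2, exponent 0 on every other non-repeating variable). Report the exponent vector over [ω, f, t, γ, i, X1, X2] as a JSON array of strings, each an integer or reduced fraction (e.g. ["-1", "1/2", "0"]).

Write exponents as rows I,T / cols ω,f,t,γ,i,X1,X2:
  I: [ 0  0  0  0  1 -1  3]
  T: [-1 -1  1 -1  0 -1  3]
RREF → pivots at {ω,i} ⇒ r = 2
Pivot set = {ω,i}, free = {f,t,γ,X1,X2}
RREF:
  r0: [   1    1   -1    1    0    1   -3]
  r1: [   0    0    0    0    1   -1    3]
Fix exponent of X2 at 1, f at 0, t at 0, γ at 0, X1 at 0; solve each RREF row for its pivot's exponent:
  r0: exp(ω) + (-3)·1 = 0 ⇒ exp(ω) = 3
  r1: exp(i) + (3)·1 = 0 ⇒ exp(i) = -3
Π_5 = ω^3 · i^-3 · X2

["3", "0", "0", "0", "-3", "0", "1"]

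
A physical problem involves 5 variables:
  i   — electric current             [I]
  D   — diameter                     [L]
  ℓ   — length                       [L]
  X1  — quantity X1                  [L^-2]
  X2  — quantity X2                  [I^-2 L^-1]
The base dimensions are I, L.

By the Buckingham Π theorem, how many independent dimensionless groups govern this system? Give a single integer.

3

Exponent matrix [I,L] × [i,D,ℓ,X1,X2]:
  I: [ 1  0  0  0 -2]
  L: [ 0  1  1 -2 -1]
Row reduction gives pivot columns i,D; rank = 2
Π count = n − r = 5 − 2 = 3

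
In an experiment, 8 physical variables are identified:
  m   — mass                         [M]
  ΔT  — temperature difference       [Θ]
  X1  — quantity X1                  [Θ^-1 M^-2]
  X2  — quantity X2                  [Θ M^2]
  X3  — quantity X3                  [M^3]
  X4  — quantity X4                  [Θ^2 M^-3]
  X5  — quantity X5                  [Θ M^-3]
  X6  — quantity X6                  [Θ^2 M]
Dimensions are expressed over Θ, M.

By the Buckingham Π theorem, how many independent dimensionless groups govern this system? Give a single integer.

6

Exponent matrix [Θ,M] × [m,ΔT,X1,X2,X3,X4,X5,X6]:
  Θ: [ 0  1 -1  1  0  2  1  2]
  M: [ 1  0 -2  2  3 -3 -3  1]
Echelon form has 2 nonzero rows (pivots: m,ΔT)
n=8, r=2 ⇒ 6 dimensionless groups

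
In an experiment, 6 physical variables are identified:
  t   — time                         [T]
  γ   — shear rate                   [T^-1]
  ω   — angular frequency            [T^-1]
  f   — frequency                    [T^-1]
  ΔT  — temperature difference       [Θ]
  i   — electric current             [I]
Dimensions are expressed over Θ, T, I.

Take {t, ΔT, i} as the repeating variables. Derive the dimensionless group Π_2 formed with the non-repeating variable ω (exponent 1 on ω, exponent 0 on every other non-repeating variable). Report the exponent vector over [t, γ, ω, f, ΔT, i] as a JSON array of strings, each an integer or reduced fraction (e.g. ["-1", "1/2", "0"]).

["1", "0", "1", "0", "0", "0"]

Dimensional matrix (Θ×T×I by t×γ×ω×f×ΔT×i):
  Θ: [ 0  0  0  0  1  0]
  T: [ 1 -1 -1 -1  0  0]
  I: [ 0  0  0  0  0  1]
RREF → pivots at {t,ΔT,i} ⇒ r = 3
Pivot set = {t,ΔT,i}, free = {γ,ω,f}
RREF:
  r0: [   1   -1   -1   -1    0    0]
  r1: [   0    0    0    0    1    0]
  r2: [   0    0    0    0    0    1]
Fix exponent of ω at 1, γ at 0, f at 0; solve each RREF row for its pivot's exponent:
  r0: exp(t) + (-1)·1 = 0 ⇒ exp(t) = 1
  r1: exp(ΔT) + (0)·1 = 0 ⇒ exp(ΔT) = 0
  r2: exp(i) + (0)·1 = 0 ⇒ exp(i) = 0
Π_2 = t · ω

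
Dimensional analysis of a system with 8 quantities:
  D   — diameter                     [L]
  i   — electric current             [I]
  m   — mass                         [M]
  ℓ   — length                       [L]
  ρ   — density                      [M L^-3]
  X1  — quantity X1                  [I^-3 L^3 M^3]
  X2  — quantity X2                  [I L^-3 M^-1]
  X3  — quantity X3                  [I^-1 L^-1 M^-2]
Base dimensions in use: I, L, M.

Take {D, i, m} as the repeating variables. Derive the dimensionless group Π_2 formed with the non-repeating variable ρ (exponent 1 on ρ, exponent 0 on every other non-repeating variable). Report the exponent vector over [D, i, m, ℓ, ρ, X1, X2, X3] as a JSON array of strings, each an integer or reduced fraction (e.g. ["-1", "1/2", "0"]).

Exponent matrix [I,L,M] × [D,i,m,ℓ,ρ,X1,X2,X3]:
  I: [ 0  1  0  0  0 -3  1 -1]
  L: [ 1  0  0  1 -3  3 -3 -1]
  M: [ 0  0  1  0  1  3 -1 -2]
Echelon form has 3 nonzero rows (pivots: D,i,m)
Repeat: D,i,m; free: ℓ,ρ,X1,X2,X3
RREF:
  r0: [   1    0    0    1   -3    3   -3   -1]
  r1: [   0    1    0    0    0   -3    1   -1]
  r2: [   0    0    1    0    1    3   -1   -2]
Fix exponent of ρ at 1, ℓ at 0, X1 at 0, X2 at 0, X3 at 0; solve each RREF row for its pivot's exponent:
  r0: exp(D) + (-3)·1 = 0 ⇒ exp(D) = 3
  r1: exp(i) + (0)·1 = 0 ⇒ exp(i) = 0
  r2: exp(m) + (1)·1 = 0 ⇒ exp(m) = -1
Π_2 = D^3 · m^-1 · ρ

["3", "0", "-1", "0", "1", "0", "0", "0"]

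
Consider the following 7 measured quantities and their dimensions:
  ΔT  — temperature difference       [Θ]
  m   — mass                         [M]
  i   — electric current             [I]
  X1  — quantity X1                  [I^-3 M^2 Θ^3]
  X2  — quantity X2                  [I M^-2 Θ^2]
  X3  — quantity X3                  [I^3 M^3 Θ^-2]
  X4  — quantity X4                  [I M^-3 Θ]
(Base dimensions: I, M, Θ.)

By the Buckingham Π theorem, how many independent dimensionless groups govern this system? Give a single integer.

Write exponents as rows I,M,Θ / cols ΔT,m,i,X1,X2,X3,X4:
  I: [ 0  0  1 -3  1  3  1]
  M: [ 0  1  0  2 -2  3 -3]
  Θ: [ 1  0  0  3  2 -2  1]
Row reduction gives pivot columns ΔT,m,i; rank = 3
7 vars − rank 3 = 4 Π groups

4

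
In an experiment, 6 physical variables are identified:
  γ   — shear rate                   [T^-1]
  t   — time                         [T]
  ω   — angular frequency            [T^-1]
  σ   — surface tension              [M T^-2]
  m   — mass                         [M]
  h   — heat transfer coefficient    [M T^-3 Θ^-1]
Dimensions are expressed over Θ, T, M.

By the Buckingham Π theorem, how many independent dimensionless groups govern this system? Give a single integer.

Dimensional matrix (Θ×T×M by γ×t×ω×σ×m×h):
  Θ: [ 0  0  0  0  0 -1]
  T: [-1  1 -1 -2  0 -3]
  M: [ 0  0  0  1  1  1]
Echelon form has 3 nonzero rows (pivots: γ,σ,h)
6 vars − rank 3 = 3 Π groups

3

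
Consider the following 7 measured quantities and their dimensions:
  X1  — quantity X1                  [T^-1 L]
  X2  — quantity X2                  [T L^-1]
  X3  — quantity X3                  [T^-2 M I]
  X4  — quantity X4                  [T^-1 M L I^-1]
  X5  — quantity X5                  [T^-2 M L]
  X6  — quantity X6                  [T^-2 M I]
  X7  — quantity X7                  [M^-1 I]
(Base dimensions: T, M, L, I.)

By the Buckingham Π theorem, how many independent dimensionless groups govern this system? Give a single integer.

Dimensional matrix (T×M×L×I by X1×X2×X3×X4×X5×X6×X7):
  T: [-1  1 -2 -1 -2 -2  0]
  M: [ 0  0  1  1  1  1 -1]
  L: [ 1 -1  0  1  1  0  0]
  I: [ 0  0  1 -1  0  1  1]
RREF → pivots at {X1,X3,X4} ⇒ r = 3
n=7, r=3 ⇒ 4 dimensionless groups

4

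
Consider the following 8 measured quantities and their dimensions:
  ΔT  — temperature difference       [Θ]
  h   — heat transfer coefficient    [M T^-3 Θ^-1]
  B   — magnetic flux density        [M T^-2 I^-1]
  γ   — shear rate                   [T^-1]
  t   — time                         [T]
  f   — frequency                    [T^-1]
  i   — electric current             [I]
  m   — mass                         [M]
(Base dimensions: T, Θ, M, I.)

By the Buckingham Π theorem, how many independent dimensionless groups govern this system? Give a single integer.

Dimensional matrix (T×Θ×M×I by ΔT×h×B×γ×t×f×i×m):
  T: [ 0 -3 -2 -1  1 -1  0  0]
  Θ: [ 1 -1  0  0  0  0  0  0]
  M: [ 0  1  1  0  0  0  0  1]
  I: [ 0  0 -1  0  0  0  1  0]
Echelon form has 4 nonzero rows (pivots: ΔT,h,B,γ)
Π count = n − r = 8 − 4 = 4

4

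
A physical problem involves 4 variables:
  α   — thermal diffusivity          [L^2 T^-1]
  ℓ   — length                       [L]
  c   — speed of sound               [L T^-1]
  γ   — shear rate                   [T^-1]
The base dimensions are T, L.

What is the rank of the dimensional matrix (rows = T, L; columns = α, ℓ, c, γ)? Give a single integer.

2

Exponent matrix [T,L] × [α,ℓ,c,γ]:
  T: [-1  0 -1 -1]
  L: [ 2  1  1  0]
Row reduction gives pivot columns α,ℓ; rank = 2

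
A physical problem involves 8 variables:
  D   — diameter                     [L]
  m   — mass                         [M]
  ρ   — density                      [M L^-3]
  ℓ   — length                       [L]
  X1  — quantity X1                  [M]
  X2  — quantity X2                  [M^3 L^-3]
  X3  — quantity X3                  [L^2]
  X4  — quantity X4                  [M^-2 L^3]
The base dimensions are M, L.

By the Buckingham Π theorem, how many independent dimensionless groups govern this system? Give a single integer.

6

Write exponents as rows M,L / cols D,m,ρ,ℓ,X1,X2,X3,X4:
  M: [ 0  1  1  0  1  3  0 -2]
  L: [ 1  0 -3  1  0 -3  2  3]
Row reduction gives pivot columns D,m; rank = 2
n=8, r=2 ⇒ 6 dimensionless groups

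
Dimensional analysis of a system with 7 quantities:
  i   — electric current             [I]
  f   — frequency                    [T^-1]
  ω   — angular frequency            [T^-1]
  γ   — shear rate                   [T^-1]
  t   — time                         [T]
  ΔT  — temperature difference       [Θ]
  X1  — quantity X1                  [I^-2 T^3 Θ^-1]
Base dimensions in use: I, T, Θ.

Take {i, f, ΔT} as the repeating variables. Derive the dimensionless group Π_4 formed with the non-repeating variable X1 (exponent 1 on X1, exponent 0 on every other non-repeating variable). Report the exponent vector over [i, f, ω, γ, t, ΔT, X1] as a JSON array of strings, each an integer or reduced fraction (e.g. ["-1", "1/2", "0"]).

Write exponents as rows I,T,Θ / cols i,f,ω,γ,t,ΔT,X1:
  I: [ 1  0  0  0  0  0 -2]
  T: [ 0 -1 -1 -1  1  0  3]
  Θ: [ 0  0  0  0  0  1 -1]
Row reduction gives pivot columns i,f,ΔT; rank = 3
Pivot set = {i,f,ΔT}, free = {ω,γ,t,X1}
RREF:
  r0: [   1    0    0    0    0    0   -2]
  r1: [   0    1    1    1   -1    0   -3]
  r2: [   0    0    0    0    0    1   -1]
Fix exponent of X1 at 1, ω at 0, γ at 0, t at 0; solve each RREF row for its pivot's exponent:
  r0: exp(i) + (-2)·1 = 0 ⇒ exp(i) = 2
  r1: exp(f) + (-3)·1 = 0 ⇒ exp(f) = 3
  r2: exp(ΔT) + (-1)·1 = 0 ⇒ exp(ΔT) = 1
Π_4 = i^2 · f^3 · ΔT · X1

["2", "3", "0", "0", "0", "1", "1"]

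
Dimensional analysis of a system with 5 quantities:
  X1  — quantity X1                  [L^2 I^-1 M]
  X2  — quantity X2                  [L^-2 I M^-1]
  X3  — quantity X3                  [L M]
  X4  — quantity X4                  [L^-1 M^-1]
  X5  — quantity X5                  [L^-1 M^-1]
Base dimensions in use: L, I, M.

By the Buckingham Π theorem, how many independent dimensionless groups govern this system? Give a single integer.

Exponent matrix [L,I,M] × [X1,X2,X3,X4,X5]:
  L: [ 2 -2  1 -1 -1]
  I: [-1  1  0  0  0]
  M: [ 1 -1  1 -1 -1]
RREF → pivots at {X1,X3} ⇒ r = 2
Π count = n − r = 5 − 2 = 3

3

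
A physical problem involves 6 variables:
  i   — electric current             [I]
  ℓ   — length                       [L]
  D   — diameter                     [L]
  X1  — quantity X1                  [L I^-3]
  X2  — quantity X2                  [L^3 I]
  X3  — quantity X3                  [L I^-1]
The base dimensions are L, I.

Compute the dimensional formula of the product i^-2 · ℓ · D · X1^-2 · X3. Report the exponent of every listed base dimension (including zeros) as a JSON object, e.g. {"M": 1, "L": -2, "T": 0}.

{"L": 1, "I": 3}

Write exponents as rows L,I / cols i,ℓ,D,X1,X2,X3:
  L: [ 0  1  1  1  3  1]
  I: [ 1  0  0 -3  1 -1]
  [L]: (-2)·0+(1)·1+(1)·1+(-2)·1+(1)·1 = 1
  [I]: (-2)·1+(1)·0+(1)·0+(-2)·-3+(1)·-1 = 3
⇒ L I^3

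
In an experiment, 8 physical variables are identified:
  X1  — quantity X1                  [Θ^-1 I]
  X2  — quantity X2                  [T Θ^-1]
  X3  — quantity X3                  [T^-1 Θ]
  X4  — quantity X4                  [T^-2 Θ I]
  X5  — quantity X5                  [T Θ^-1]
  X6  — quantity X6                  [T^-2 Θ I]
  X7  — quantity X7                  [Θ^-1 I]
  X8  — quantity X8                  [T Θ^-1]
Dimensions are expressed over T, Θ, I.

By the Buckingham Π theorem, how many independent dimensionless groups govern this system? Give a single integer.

Dimensional matrix (T×Θ×I by X1×X2×X3×X4×X5×X6×X7×X8):
  T: [ 0  1 -1 -2  1 -2  0  1]
  Θ: [-1 -1  1  1 -1  1 -1 -1]
  I: [ 1  0  0  1  0  1  1  0]
RREF → pivots at {X1,X2} ⇒ r = 2
n=8, r=2 ⇒ 6 dimensionless groups

6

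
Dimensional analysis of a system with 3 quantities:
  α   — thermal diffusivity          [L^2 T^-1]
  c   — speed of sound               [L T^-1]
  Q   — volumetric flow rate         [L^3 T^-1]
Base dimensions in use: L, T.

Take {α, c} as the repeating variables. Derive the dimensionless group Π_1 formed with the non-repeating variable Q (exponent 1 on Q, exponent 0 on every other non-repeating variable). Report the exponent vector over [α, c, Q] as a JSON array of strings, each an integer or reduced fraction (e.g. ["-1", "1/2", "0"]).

["-2", "1", "1"]

Dimensional matrix (L×T by α×c×Q):
  L: [ 2  1  3]
  T: [-1 -1 -1]
Row reduction gives pivot columns α,c; rank = 2
Pivot set = {α,c}, free = {Q}
RREF:
  r0: [   1    0    2]
  r1: [   0    1   -1]
Fix exponent of Q at 1; solve each RREF row for its pivot's exponent:
  r0: exp(α) + (2)·1 = 0 ⇒ exp(α) = -2
  r1: exp(c) + (-1)·1 = 0 ⇒ exp(c) = 1
Π_1 = α^-2 · c · Q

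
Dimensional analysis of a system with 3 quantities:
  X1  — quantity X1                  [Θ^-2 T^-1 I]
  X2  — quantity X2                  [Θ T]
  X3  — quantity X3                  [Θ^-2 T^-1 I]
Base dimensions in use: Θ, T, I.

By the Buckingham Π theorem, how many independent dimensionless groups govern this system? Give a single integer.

Exponent matrix [Θ,T,I] × [X1,X2,X3]:
  Θ: [-2  1 -2]
  T: [-1  1 -1]
  I: [ 1  0  1]
RREF → pivots at {X1,X2} ⇒ r = 2
Π count = n − r = 3 − 2 = 1

1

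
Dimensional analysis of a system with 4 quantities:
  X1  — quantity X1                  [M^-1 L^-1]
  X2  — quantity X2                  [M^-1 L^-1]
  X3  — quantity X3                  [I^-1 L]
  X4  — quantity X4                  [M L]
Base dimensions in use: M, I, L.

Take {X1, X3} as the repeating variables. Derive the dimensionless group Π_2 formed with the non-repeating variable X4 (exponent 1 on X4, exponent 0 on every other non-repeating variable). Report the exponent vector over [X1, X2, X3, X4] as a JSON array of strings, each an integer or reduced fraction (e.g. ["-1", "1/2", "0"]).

Exponent matrix [M,I,L] × [X1,X2,X3,X4]:
  M: [-1 -1  0  1]
  I: [ 0  0 -1  0]
  L: [-1 -1  1  1]
Echelon form has 2 nonzero rows (pivots: X1,X3)
Pivot set = {X1,X3}, free = {X2,X4}
RREF:
  r0: [   1    1    0   -1]
  r1: [   0    0    1    0]
  r2: [   0    0    0    0]
Fix exponent of X4 at 1, X2 at 0; solve each RREF row for its pivot's exponent:
  r0: exp(X1) + (-1)·1 = 0 ⇒ exp(X1) = 1
  r1: exp(X3) + (0)·1 = 0 ⇒ exp(X3) = 0
Π_2 = X1 · X4

["1", "0", "0", "1"]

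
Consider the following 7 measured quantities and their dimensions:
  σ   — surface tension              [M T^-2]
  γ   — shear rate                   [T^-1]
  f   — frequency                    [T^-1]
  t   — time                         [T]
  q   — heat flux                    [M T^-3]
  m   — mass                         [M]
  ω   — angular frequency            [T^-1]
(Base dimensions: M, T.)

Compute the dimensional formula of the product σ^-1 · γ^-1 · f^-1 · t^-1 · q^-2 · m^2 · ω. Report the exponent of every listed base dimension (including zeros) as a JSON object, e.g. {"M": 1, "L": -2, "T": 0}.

Write exponents as rows M,T / cols σ,γ,f,t,q,m,ω:
  M: [ 1  0  0  0  1  1  0]
  T: [-2 -1 -1  1 -3  0 -1]
  [M]: (-1)·1+(-1)·0+(-1)·0+(-1)·0+(-2)·1+(2)·1+(1)·0 = -1
  [T]: (-1)·-2+(-1)·-1+(-1)·-1+(-1)·1+(-2)·-3+(2)·0+(1)·-1 = 8
⇒ M^-1 T^8

{"M": -1, "T": 8}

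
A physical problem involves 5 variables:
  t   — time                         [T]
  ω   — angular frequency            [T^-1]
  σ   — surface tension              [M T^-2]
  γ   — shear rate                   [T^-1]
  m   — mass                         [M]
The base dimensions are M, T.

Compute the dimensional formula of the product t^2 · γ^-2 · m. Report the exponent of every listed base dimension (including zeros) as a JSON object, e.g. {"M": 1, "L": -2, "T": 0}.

{"M": 1, "T": 4}

Write exponents as rows M,T / cols t,ω,σ,γ,m:
  M: [ 0  0  1  0  1]
  T: [ 1 -1 -2 -1  0]
  [M]: (2)·0+(-2)·0+(1)·1 = 1
  [T]: (2)·1+(-2)·-1+(1)·0 = 4
⇒ M T^4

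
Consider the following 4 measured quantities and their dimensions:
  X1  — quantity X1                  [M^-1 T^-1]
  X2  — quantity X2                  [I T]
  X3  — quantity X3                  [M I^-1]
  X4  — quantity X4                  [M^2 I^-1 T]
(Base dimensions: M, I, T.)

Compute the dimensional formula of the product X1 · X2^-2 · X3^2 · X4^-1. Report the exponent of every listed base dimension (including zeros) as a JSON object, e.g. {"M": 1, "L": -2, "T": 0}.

Dimensional matrix (M×I×T by X1×X2×X3×X4):
  M: [-1  0  1  2]
  I: [ 0  1 -1 -1]
  T: [-1  1  0  1]
  [M]: (1)·-1+(-2)·0+(2)·1+(-1)·2 = -1
  [I]: (1)·0+(-2)·1+(2)·-1+(-1)·-1 = -3
  [T]: (1)·-1+(-2)·1+(2)·0+(-1)·1 = -4
⇒ M^-1 I^-3 T^-4

{"M": -1, "I": -3, "T": -4}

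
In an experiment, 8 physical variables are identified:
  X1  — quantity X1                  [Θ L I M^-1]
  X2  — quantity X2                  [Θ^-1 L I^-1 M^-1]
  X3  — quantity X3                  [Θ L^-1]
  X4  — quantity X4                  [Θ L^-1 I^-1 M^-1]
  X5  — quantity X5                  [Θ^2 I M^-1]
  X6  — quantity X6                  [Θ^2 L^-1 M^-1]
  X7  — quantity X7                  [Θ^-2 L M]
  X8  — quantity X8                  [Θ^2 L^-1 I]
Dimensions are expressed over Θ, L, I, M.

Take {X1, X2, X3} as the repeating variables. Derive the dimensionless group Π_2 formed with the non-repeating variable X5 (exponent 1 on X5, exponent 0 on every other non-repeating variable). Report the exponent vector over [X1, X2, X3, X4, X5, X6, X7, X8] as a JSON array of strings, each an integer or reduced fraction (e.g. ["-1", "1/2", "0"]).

Write exponents as rows Θ,L,I,M / cols X1,X2,X3,X4,X5,X6,X7,X8:
  Θ: [ 1 -1  1  1  2  2 -2  2]
  L: [ 1  1 -1 -1  0 -1  1 -1]
  I: [ 1 -1  0 -1  1  0  0  1]
  M: [-1 -1  0 -1 -1 -1  1  0]
Echelon form has 3 nonzero rows (pivots: X1,X2,X3)
Repeat: X1,X2,X3; free: X4,X5,X6,X7,X8
RREF:
  r0: [   1    0    0    0    1  1/2 -1/2  1/2]
  r1: [   0    1    0    1    0  1/2 -1/2 -1/2]
  r2: [   0    0    1    2    1    2   -2    1]
  r3: [   0    0    0    0    0    0    0    0]
Fix exponent of X5 at 1, X4 at 0, X6 at 0, X7 at 0, X8 at 0; solve each RREF row for its pivot's exponent:
  r0: exp(X1) + (1)·1 = 0 ⇒ exp(X1) = -1
  r1: exp(X2) + (0)·1 = 0 ⇒ exp(X2) = 0
  r2: exp(X3) + (1)·1 = 0 ⇒ exp(X3) = -1
Π_2 = X1^-1 · X3^-1 · X5

["-1", "0", "-1", "0", "1", "0", "0", "0"]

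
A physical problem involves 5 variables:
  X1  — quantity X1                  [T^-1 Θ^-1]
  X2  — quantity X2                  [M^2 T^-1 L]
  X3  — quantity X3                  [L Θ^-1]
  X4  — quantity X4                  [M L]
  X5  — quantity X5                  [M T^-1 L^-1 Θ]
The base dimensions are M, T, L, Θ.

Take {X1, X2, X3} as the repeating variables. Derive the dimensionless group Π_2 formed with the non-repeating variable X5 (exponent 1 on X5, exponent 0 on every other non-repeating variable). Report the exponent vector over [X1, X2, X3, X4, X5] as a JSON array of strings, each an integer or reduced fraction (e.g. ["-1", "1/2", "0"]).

["-1/2", "-1/2", "3/2", "0", "1"]

Dimensional matrix (M×T×L×Θ by X1×X2×X3×X4×X5):
  M: [ 0  2  0  1  1]
  T: [-1 -1  0  0 -1]
  L: [ 0  1  1  1 -1]
  Θ: [-1  0 -1  0  1]
Row reduction gives pivot columns X1,X2,X3; rank = 3
Pivot set = {X1,X2,X3}, free = {X4,X5}
RREF:
  r0: [   1    0    0 -1/2  1/2]
  r1: [   0    1    0  1/2  1/2]
  r2: [   0    0    1  1/2 -3/2]
  r3: [   0    0    0    0    0]
Fix exponent of X5 at 1, X4 at 0; solve each RREF row for its pivot's exponent:
  r0: exp(X1) + (1/2)·1 = 0 ⇒ exp(X1) = -1/2
  r1: exp(X2) + (1/2)·1 = 0 ⇒ exp(X2) = -1/2
  r2: exp(X3) + (-3/2)·1 = 0 ⇒ exp(X3) = 3/2
Π_2 = X1^(-1/2) · X2^(-1/2) · X3^(3/2) · X5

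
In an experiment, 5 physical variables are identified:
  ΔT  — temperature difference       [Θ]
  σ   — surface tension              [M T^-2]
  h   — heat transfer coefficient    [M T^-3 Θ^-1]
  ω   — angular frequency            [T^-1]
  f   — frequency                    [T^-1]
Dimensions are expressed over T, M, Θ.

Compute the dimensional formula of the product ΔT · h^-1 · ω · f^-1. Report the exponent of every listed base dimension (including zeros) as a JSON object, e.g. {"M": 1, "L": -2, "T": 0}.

{"T": 3, "M": -1, "Θ": 2}

Exponent matrix [T,M,Θ] × [ΔT,σ,h,ω,f]:
  T: [ 0 -2 -3 -1 -1]
  M: [ 0  1  1  0  0]
  Θ: [ 1  0 -1  0  0]
  [T]: (1)·0+(-1)·-3+(1)·-1+(-1)·-1 = 3
  [M]: (1)·0+(-1)·1+(1)·0+(-1)·0 = -1
  [Θ]: (1)·1+(-1)·-1+(1)·0+(-1)·0 = 2
⇒ T^3 M^-1 Θ^2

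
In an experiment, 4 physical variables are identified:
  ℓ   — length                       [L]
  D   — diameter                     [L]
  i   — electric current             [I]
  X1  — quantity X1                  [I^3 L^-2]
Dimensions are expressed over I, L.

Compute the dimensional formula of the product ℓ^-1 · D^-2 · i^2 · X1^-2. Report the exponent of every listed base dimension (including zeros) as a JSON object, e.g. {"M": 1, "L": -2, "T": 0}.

{"I": -4, "L": 1}

Write exponents as rows I,L / cols ℓ,D,i,X1:
  I: [ 0  0  1  3]
  L: [ 1  1  0 -2]
  [I]: (-1)·0+(-2)·0+(2)·1+(-2)·3 = -4
  [L]: (-1)·1+(-2)·1+(2)·0+(-2)·-2 = 1
⇒ I^-4 L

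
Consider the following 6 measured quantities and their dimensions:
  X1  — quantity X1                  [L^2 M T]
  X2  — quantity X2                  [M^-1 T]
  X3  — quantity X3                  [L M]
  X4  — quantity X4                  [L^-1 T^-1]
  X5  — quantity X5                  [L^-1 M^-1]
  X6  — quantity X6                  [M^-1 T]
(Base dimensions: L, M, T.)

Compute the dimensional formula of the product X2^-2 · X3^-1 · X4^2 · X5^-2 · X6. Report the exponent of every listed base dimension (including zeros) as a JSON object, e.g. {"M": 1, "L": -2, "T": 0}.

{"L": -1, "M": 2, "T": -3}

Dimensional matrix (L×M×T by X1×X2×X3×X4×X5×X6):
  L: [ 2  0  1 -1 -1  0]
  M: [ 1 -1  1  0 -1 -1]
  T: [ 1  1  0 -1  0  1]
  [L]: (-2)·0+(-1)·1+(2)·-1+(-2)·-1+(1)·0 = -1
  [M]: (-2)·-1+(-1)·1+(2)·0+(-2)·-1+(1)·-1 = 2
  [T]: (-2)·1+(-1)·0+(2)·-1+(-2)·0+(1)·1 = -3
⇒ L^-1 M^2 T^-3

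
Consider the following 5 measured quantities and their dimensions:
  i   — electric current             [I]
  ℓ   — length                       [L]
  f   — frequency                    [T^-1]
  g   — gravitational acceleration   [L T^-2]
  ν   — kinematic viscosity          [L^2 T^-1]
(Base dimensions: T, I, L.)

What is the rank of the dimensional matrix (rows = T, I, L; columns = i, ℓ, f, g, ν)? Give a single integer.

3

Write exponents as rows T,I,L / cols i,ℓ,f,g,ν:
  T: [ 0  0 -1 -2 -1]
  I: [ 1  0  0  0  0]
  L: [ 0  1  0  1  2]
RREF → pivots at {i,ℓ,f} ⇒ r = 3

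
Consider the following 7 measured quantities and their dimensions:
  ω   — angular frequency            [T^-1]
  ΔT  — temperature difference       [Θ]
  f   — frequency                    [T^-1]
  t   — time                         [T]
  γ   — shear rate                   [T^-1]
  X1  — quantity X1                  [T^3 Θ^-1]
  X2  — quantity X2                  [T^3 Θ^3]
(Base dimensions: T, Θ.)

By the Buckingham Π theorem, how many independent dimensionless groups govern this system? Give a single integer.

5

Dimensional matrix (T×Θ by ω×ΔT×f×t×γ×X1×X2):
  T: [-1  0 -1  1 -1  3  3]
  Θ: [ 0  1  0  0  0 -1  3]
RREF → pivots at {ω,ΔT} ⇒ r = 2
Π count = n − r = 7 − 2 = 5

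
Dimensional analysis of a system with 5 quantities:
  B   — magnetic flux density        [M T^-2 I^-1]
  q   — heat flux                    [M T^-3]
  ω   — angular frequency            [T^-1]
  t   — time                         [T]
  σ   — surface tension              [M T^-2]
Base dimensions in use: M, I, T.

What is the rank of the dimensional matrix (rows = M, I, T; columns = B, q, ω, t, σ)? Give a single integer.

3

Write exponents as rows M,I,T / cols B,q,ω,t,σ:
  M: [ 1  1  0  0  1]
  I: [-1  0  0  0  0]
  T: [-2 -3 -1  1 -2]
Row reduction gives pivot columns B,q,ω; rank = 3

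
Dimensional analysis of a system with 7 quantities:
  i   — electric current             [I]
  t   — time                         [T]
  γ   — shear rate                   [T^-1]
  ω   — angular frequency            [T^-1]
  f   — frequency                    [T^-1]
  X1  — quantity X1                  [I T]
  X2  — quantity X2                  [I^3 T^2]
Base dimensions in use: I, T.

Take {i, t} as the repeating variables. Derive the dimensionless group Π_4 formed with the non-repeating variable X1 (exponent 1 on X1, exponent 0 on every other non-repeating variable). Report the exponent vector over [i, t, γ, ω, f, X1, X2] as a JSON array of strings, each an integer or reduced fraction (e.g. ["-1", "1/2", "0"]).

["-1", "-1", "0", "0", "0", "1", "0"]

Dimensional matrix (I×T by i×t×γ×ω×f×X1×X2):
  I: [ 1  0  0  0  0  1  3]
  T: [ 0  1 -1 -1 -1  1  2]
RREF → pivots at {i,t} ⇒ r = 2
Pivot set = {i,t}, free = {γ,ω,f,X1,X2}
RREF:
  r0: [   1    0    0    0    0    1    3]
  r1: [   0    1   -1   -1   -1    1    2]
Fix exponent of X1 at 1, γ at 0, ω at 0, f at 0, X2 at 0; solve each RREF row for its pivot's exponent:
  r0: exp(i) + (1)·1 = 0 ⇒ exp(i) = -1
  r1: exp(t) + (1)·1 = 0 ⇒ exp(t) = -1
Π_4 = i^-1 · t^-1 · X1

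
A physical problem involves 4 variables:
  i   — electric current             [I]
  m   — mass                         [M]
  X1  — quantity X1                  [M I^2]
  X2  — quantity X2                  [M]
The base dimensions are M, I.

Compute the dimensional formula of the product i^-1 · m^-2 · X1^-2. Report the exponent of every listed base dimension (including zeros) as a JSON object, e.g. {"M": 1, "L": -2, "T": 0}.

{"M": -4, "I": -5}

Exponent matrix [M,I] × [i,m,X1,X2]:
  M: [ 0  1  1  1]
  I: [ 1  0  2  0]
  [M]: (-1)·0+(-2)·1+(-2)·1 = -4
  [I]: (-1)·1+(-2)·0+(-2)·2 = -5
⇒ M^-4 I^-5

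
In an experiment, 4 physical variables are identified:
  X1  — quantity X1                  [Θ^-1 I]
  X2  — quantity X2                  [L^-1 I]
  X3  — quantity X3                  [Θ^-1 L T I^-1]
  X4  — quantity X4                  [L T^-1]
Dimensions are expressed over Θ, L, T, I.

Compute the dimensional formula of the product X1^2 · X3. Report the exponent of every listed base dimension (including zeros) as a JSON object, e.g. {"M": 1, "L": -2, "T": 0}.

Exponent matrix [Θ,L,T,I] × [X1,X2,X3,X4]:
  Θ: [-1  0 -1  0]
  L: [ 0 -1  1  1]
  T: [ 0  0  1 -1]
  I: [ 1  1 -1  0]
  [Θ]: (2)·-1+(1)·-1 = -3
  [L]: (2)·0+(1)·1 = 1
  [T]: (2)·0+(1)·1 = 1
  [I]: (2)·1+(1)·-1 = 1
⇒ Θ^-3 L T I

{"Θ": -3, "L": 1, "T": 1, "I": 1}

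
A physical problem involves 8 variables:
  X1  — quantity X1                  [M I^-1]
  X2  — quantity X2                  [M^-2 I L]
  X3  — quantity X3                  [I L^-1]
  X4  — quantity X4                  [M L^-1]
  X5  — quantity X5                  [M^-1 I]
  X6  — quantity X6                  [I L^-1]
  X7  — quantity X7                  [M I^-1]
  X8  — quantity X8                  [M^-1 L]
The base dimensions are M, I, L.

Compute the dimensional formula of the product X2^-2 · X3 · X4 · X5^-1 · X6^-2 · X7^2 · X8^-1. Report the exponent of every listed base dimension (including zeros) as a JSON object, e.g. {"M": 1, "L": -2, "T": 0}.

{"M": 9, "I": -6, "L": -3}

Exponent matrix [M,I,L] × [X1,X2,X3,X4,X5,X6,X7,X8]:
  M: [ 1 -2  0  1 -1  0  1 -1]
  I: [-1  1  1  0  1  1 -1  0]
  L: [ 0  1 -1 -1  0 -1  0  1]
  [M]: (-2)·-2+(1)·0+(1)·1+(-1)·-1+(-2)·0+(2)·1+(-1)·-1 = 9
  [I]: (-2)·1+(1)·1+(1)·0+(-1)·1+(-2)·1+(2)·-1+(-1)·0 = -6
  [L]: (-2)·1+(1)·-1+(1)·-1+(-1)·0+(-2)·-1+(2)·0+(-1)·1 = -3
⇒ M^9 I^-6 L^-3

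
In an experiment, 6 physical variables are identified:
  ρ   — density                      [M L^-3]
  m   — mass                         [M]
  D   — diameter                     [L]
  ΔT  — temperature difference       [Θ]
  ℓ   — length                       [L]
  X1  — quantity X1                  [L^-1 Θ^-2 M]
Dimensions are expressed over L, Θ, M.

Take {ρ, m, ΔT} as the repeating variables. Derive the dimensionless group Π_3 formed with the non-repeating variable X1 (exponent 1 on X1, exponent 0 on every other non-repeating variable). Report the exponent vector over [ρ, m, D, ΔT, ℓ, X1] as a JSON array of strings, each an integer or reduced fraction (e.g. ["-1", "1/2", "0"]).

["-1/3", "-2/3", "0", "2", "0", "1"]

Exponent matrix [L,Θ,M] × [ρ,m,D,ΔT,ℓ,X1]:
  L: [-3  0  1  0  1 -1]
  Θ: [ 0  0  0  1  0 -2]
  M: [ 1  1  0  0  0  1]
Echelon form has 3 nonzero rows (pivots: ρ,m,ΔT)
Repeat: ρ,m,ΔT; free: D,ℓ,X1
RREF:
  r0: [   1    0 -1/3    0 -1/3  1/3]
  r1: [   0    1  1/3    0  1/3  2/3]
  r2: [   0    0    0    1    0   -2]
Fix exponent of X1 at 1, D at 0, ℓ at 0; solve each RREF row for its pivot's exponent:
  r0: exp(ρ) + (1/3)·1 = 0 ⇒ exp(ρ) = -1/3
  r1: exp(m) + (2/3)·1 = 0 ⇒ exp(m) = -2/3
  r2: exp(ΔT) + (-2)·1 = 0 ⇒ exp(ΔT) = 2
Π_3 = ρ^(-1/3) · m^(-2/3) · ΔT^2 · X1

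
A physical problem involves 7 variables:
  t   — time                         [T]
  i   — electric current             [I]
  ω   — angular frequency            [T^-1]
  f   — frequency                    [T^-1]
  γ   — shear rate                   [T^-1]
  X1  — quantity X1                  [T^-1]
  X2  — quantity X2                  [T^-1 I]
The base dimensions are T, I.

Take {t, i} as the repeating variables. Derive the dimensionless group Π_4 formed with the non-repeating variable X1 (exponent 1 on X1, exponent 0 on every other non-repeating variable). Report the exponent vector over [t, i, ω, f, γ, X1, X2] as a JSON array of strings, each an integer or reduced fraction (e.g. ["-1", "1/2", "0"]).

Dimensional matrix (T×I by t×i×ω×f×γ×X1×X2):
  T: [ 1  0 -1 -1 -1 -1 -1]
  I: [ 0  1  0  0  0  0  1]
Row reduction gives pivot columns t,i; rank = 2
Repeat: t,i; free: ω,f,γ,X1,X2
RREF:
  r0: [   1    0   -1   -1   -1   -1   -1]
  r1: [   0    1    0    0    0    0    1]
Fix exponent of X1 at 1, ω at 0, f at 0, γ at 0, X2 at 0; solve each RREF row for its pivot's exponent:
  r0: exp(t) + (-1)·1 = 0 ⇒ exp(t) = 1
  r1: exp(i) + (0)·1 = 0 ⇒ exp(i) = 0
Π_4 = t · X1

["1", "0", "0", "0", "0", "1", "0"]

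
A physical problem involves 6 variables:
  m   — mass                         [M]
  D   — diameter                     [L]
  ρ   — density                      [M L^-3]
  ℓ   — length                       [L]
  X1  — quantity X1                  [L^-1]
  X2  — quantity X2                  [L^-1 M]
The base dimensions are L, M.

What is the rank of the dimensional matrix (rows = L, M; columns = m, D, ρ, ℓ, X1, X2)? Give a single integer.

Dimensional matrix (L×M by m×D×ρ×ℓ×X1×X2):
  L: [ 0  1 -3  1 -1 -1]
  M: [ 1  0  1  0  0  1]
RREF → pivots at {m,D} ⇒ r = 2

2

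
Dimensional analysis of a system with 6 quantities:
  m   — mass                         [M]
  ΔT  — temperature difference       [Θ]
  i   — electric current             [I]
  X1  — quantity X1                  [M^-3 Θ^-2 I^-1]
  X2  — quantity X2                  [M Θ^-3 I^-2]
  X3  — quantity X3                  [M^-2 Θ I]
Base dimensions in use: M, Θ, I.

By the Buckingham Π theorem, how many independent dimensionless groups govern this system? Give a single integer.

Dimensional matrix (M×Θ×I by m×ΔT×i×X1×X2×X3):
  M: [ 1  0  0 -3  1 -2]
  Θ: [ 0  1  0 -2 -3  1]
  I: [ 0  0  1 -1 -2  1]
Row reduction gives pivot columns m,ΔT,i; rank = 3
n=6, r=3 ⇒ 3 dimensionless groups

3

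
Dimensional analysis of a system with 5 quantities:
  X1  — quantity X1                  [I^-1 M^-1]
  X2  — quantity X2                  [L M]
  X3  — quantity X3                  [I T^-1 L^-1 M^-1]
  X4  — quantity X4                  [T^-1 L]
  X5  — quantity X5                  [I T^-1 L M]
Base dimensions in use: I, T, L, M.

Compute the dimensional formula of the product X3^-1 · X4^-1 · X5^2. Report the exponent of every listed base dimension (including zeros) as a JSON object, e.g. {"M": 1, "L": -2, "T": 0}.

{"I": 1, "T": 0, "L": 2, "M": 3}

Exponent matrix [I,T,L,M] × [X1,X2,X3,X4,X5]:
  I: [-1  0  1  0  1]
  T: [ 0  0 -1 -1 -1]
  L: [ 0  1 -1  1  1]
  M: [-1  1 -1  0  1]
  [I]: (-1)·1+(-1)·0+(2)·1 = 1
  [T]: (-1)·-1+(-1)·-1+(2)·-1 = 0
  [L]: (-1)·-1+(-1)·1+(2)·1 = 2
  [M]: (-1)·-1+(-1)·0+(2)·1 = 3
⇒ I L^2 M^3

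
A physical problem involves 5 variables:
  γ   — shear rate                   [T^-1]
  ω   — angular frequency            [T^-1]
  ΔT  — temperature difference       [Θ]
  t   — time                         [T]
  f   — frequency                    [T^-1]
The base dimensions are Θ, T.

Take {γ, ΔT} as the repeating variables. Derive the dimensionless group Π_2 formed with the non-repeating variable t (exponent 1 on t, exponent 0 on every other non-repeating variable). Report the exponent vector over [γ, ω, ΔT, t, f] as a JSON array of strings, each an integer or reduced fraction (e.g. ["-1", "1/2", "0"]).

["1", "0", "0", "1", "0"]

Write exponents as rows Θ,T / cols γ,ω,ΔT,t,f:
  Θ: [ 0  0  1  0  0]
  T: [-1 -1  0  1 -1]
Echelon form has 2 nonzero rows (pivots: γ,ΔT)
Pivot set = {γ,ΔT}, free = {ω,t,f}
RREF:
  r0: [   1    1    0   -1    1]
  r1: [   0    0    1    0    0]
Fix exponent of t at 1, ω at 0, f at 0; solve each RREF row for its pivot's exponent:
  r0: exp(γ) + (-1)·1 = 0 ⇒ exp(γ) = 1
  r1: exp(ΔT) + (0)·1 = 0 ⇒ exp(ΔT) = 0
Π_2 = γ · t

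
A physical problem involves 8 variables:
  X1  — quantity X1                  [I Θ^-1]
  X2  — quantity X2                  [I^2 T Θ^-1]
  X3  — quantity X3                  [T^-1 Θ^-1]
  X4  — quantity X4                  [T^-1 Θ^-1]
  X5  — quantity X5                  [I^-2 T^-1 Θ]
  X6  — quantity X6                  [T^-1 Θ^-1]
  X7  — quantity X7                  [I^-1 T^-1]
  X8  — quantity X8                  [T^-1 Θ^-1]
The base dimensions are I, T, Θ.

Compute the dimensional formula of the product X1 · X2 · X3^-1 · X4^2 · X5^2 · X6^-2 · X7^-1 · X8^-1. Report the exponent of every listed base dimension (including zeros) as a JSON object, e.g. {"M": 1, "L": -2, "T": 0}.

{"I": 0, "T": 2, "Θ": 2}

Write exponents as rows I,T,Θ / cols X1,X2,X3,X4,X5,X6,X7,X8:
  I: [ 1  2  0  0 -2  0 -1  0]
  T: [ 0  1 -1 -1 -1 -1 -1 -1]
  Θ: [-1 -1 -1 -1  1 -1  0 -1]
  [I]: (1)·1+(1)·2+(-1)·0+(2)·0+(2)·-2+(-2)·0+(-1)·-1+(-1)·0 = 0
  [T]: (1)·0+(1)·1+(-1)·-1+(2)·-1+(2)·-1+(-2)·-1+(-1)·-1+(-1)·-1 = 2
  [Θ]: (1)·-1+(1)·-1+(-1)·-1+(2)·-1+(2)·1+(-2)·-1+(-1)·0+(-1)·-1 = 2
⇒ T^2 Θ^2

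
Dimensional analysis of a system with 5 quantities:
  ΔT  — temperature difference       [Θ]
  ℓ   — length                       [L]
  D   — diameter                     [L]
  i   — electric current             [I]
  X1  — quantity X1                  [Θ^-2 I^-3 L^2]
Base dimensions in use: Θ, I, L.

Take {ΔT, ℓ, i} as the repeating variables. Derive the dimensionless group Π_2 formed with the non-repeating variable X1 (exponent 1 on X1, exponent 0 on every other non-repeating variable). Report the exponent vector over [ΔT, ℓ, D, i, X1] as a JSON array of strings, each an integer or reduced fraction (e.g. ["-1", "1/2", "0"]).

["2", "-2", "0", "3", "1"]

Dimensional matrix (Θ×I×L by ΔT×ℓ×D×i×X1):
  Θ: [ 1  0  0  0 -2]
  I: [ 0  0  0  1 -3]
  L: [ 0  1  1  0  2]
Echelon form has 3 nonzero rows (pivots: ΔT,ℓ,i)
Pivot set = {ΔT,ℓ,i}, free = {D,X1}
RREF:
  r0: [   1    0    0    0   -2]
  r1: [   0    1    1    0    2]
  r2: [   0    0    0    1   -3]
Fix exponent of X1 at 1, D at 0; solve each RREF row for its pivot's exponent:
  r0: exp(ΔT) + (-2)·1 = 0 ⇒ exp(ΔT) = 2
  r1: exp(ℓ) + (2)·1 = 0 ⇒ exp(ℓ) = -2
  r2: exp(i) + (-3)·1 = 0 ⇒ exp(i) = 3
Π_2 = ΔT^2 · ℓ^-2 · i^3 · X1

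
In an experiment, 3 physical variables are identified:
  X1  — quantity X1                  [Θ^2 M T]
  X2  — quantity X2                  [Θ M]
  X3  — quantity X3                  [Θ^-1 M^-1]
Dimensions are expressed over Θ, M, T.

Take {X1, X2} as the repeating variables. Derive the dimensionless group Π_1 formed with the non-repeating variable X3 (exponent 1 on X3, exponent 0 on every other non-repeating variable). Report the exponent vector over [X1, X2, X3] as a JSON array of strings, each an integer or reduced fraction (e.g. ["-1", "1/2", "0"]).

["0", "1", "1"]

Dimensional matrix (Θ×M×T by X1×X2×X3):
  Θ: [ 2  1 -1]
  M: [ 1  1 -1]
  T: [ 1  0  0]
Echelon form has 2 nonzero rows (pivots: X1,X2)
Pivot set = {X1,X2}, free = {X3}
RREF:
  r0: [   1    0    0]
  r1: [   0    1   -1]
  r2: [   0    0    0]
Fix exponent of X3 at 1; solve each RREF row for its pivot's exponent:
  r0: exp(X1) + (0)·1 = 0 ⇒ exp(X1) = 0
  r1: exp(X2) + (-1)·1 = 0 ⇒ exp(X2) = 1
Π_1 = X2 · X3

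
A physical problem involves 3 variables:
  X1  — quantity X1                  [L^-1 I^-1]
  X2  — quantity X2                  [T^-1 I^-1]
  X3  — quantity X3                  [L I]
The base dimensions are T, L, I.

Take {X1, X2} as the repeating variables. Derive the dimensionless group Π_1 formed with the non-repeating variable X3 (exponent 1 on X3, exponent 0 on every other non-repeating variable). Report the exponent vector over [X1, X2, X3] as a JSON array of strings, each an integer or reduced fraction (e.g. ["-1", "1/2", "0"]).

Write exponents as rows T,L,I / cols X1,X2,X3:
  T: [ 0 -1  0]
  L: [-1  0  1]
  I: [-1 -1  1]
Echelon form has 2 nonzero rows (pivots: X1,X2)
Pivot set = {X1,X2}, free = {X3}
RREF:
  r0: [   1    0   -1]
  r1: [   0    1    0]
  r2: [   0    0    0]
Fix exponent of X3 at 1; solve each RREF row for its pivot's exponent:
  r0: exp(X1) + (-1)·1 = 0 ⇒ exp(X1) = 1
  r1: exp(X2) + (0)·1 = 0 ⇒ exp(X2) = 0
Π_1 = X1 · X3

["1", "0", "1"]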